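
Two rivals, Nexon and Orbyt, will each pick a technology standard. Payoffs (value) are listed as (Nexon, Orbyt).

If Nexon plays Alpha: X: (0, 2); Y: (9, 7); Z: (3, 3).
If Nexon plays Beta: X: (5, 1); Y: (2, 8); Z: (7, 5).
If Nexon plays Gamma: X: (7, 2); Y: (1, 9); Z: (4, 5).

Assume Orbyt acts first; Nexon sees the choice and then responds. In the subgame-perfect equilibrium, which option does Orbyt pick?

Y

Work backward from Nexon's decision.
- X: Nexon compares 0, 5, 7 and picks Gamma; Orbyt would get 2.
- Y: Nexon compares 9, 2, 1 and picks Alpha; Orbyt would get 7.
- Z: Nexon compares 3, 7, 4 and picks Beta; Orbyt would get 5.
Among 2, 7, 5, the best is 7 at Y. Subgame-perfect outcome: (Alpha, Y) with payoffs (9, 7).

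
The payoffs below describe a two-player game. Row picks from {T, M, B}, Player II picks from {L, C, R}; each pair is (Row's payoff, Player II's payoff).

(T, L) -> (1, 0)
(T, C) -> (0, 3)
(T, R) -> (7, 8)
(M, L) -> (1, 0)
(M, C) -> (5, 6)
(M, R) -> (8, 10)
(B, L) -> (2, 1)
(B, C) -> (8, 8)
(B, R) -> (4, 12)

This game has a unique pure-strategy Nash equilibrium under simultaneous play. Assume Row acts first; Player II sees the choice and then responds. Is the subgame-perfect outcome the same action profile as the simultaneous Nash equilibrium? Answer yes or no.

Backward induction with Row moving first.
- T: BR = R, leader payoff 7.
- M: BR = R, leader payoff 8.
- B: BR = R, leader payoff 4.
Row's induced payoffs are 7, 8, 4, so Row commits to M. Subgame-perfect outcome: (M, R) with payoffs (8, 10).
Under simultaneous play:
Row's best replies: L→B; C→B; R→M.
Player II's best replies: T→R; M→R; B→R.
Only (M, R) has each player best-responding; Nash payoffs (8, 10).
Sequential outcome (M, R) coincides with the Nash profile (M, R).

yes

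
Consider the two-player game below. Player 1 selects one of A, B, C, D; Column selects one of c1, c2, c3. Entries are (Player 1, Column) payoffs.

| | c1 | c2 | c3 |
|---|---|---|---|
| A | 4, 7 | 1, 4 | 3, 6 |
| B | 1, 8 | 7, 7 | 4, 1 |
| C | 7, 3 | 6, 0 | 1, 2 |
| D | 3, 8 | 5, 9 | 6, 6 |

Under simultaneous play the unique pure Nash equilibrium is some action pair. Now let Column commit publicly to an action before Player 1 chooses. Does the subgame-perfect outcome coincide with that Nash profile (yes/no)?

Backward induction with Column moving first.
- c1 → Player 1 plays C (best of 4, 1, 7, 3); Column gets 3.
- c2 → Player 1 plays B (best of 1, 7, 6, 5); Column gets 7.
- c3 → Player 1 plays D (best of 3, 4, 1, 6); Column gets 6.
Among 3, 7, 6, the best is 7 at c2. Subgame-perfect outcome: (B, c2) with payoffs (7, 7).
Under simultaneous play:
Player 1's best replies: c1→C; c2→B; c3→D.
Column's best replies: A→c1; B→c1; C→c1; D→c2.
Only (C, c1) has each player best-responding; Nash payoffs (7, 3).
Sequential outcome (B, c2) differs from the Nash profile (C, c1).

no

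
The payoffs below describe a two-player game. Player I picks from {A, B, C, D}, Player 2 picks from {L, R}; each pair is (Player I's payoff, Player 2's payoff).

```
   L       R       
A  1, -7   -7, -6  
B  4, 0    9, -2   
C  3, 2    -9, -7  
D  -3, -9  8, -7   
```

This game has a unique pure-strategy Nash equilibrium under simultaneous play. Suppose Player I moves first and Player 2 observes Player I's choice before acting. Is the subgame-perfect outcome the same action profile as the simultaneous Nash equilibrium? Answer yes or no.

Player 2 best-responds to each possible Player I move:
- A → Player 2 plays R (best of -7, -6); Player I gets -7.
- B → Player 2 plays L (best of 0, -2); Player I gets 4.
- C → Player 2 plays L (best of 2, -7); Player I gets 3.
- D → Player 2 plays R (best of -9, -7); Player I gets 8.
Maximizing over -7, 4, 3, 8, Player I chooses D. Subgame-perfect outcome: (D, R) with payoffs (8, -7).
Under simultaneous play:
Player I's best replies: L→B; R→B.
Player 2's best replies: A→R; B→L; C→L; D→R.
The unique mutual best reply is (B, L), giving (4, 0).
Sequential outcome (D, R) differs from the Nash profile (B, L).

no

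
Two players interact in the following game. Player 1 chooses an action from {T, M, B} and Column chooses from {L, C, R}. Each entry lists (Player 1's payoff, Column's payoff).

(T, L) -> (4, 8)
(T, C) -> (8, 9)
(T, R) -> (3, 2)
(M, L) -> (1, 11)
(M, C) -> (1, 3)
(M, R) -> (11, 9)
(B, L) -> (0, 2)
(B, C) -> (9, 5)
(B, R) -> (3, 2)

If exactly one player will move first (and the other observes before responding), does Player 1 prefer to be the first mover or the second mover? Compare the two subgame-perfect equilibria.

second

If Player 1 leads: Column's best replies are T→C, M→L, B→C; Player 1's induced payoffs 8, 1, 9; outcome (B, C), payoffs (9, 5).
If Column leads: Player 1's best replies are L→T, C→B, R→M; Column's induced payoffs 8, 5, 9; outcome (M, R), payoffs (11, 9).
Player 1 gets 9 moving first and 11 moving second, so Player 1 prefers to move second.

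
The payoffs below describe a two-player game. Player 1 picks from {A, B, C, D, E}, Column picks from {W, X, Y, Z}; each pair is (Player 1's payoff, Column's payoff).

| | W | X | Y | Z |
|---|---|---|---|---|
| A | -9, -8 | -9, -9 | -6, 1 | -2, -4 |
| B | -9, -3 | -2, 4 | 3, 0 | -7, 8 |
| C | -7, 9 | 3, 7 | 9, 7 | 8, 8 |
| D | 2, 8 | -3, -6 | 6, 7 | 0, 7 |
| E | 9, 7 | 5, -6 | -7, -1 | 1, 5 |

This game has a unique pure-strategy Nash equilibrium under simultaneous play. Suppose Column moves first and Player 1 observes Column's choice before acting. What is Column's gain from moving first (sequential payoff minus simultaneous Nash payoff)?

1

Work backward from Player 1's decision.
- W: BR = E, leader payoff 7.
- X: BR = E, leader payoff -6.
- Y: BR = C, leader payoff 7.
- Z: BR = C, leader payoff 8.
Maximizing over 7, -6, 7, 8, Column chooses Z. Subgame-perfect outcome: (C, Z) with payoffs (8, 8).
For the simultaneous game, intersect best replies.
Player 1's best replies: W→E; X→E; Y→C; Z→C.
Column's best replies: A→Y; B→Z; C→W; D→W; E→W.
Only (E, W) has each player best-responding; Nash payoffs (9, 7).
Column's commitment gain: 8 − 7 = 1.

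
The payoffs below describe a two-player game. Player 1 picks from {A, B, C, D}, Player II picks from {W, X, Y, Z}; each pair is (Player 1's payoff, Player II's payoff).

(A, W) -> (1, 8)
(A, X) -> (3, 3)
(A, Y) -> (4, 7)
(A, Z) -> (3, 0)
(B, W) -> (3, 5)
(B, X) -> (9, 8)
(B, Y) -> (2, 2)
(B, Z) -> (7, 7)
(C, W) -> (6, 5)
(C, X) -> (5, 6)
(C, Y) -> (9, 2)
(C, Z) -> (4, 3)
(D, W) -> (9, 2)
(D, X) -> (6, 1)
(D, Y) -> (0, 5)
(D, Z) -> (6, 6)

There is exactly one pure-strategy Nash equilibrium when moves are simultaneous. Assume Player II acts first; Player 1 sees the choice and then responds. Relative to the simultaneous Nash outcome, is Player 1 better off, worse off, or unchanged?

unchanged

Backward induction with Player II moving first.
- W: BR = D, leader payoff 2.
- X: BR = B, leader payoff 8.
- Y: BR = C, leader payoff 2.
- Z: BR = B, leader payoff 7.
Among 2, 8, 2, 7, the best is 8 at X. Subgame-perfect outcome: (B, X) with payoffs (9, 8).
Now find the simultaneous Nash equilibrium.
Player 1's best replies: W→D; X→B; Y→C; Z→B.
Player II's best replies: A→W; B→X; C→X; D→Z.
Only (B, X) has each player best-responding; Nash payoffs (9, 8).
Player 1 earns 9 sequentially versus 9 at the Nash outcome: unchanged.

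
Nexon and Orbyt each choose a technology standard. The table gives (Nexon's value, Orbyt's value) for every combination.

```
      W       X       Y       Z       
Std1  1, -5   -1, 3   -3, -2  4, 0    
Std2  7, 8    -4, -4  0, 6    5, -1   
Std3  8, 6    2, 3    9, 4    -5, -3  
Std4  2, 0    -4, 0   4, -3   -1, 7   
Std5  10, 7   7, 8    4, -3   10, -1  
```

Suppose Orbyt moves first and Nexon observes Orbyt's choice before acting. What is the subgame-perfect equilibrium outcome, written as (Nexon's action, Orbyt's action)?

Nexon best-responds to each possible Orbyt move:
- W → Nexon plays Std5 (best of 1, 7, 8, 2, 10); Orbyt gets 7.
- X → Nexon plays Std5 (best of -1, -4, 2, -4, 7); Orbyt gets 8.
- Y → Nexon plays Std3 (best of -3, 0, 9, 4, 4); Orbyt gets 4.
- Z → Nexon plays Std5 (best of 4, 5, -5, -1, 10); Orbyt gets -1.
Maximizing over 7, 8, 4, -1, Orbyt chooses X. Subgame-perfect outcome: (Std5, X) with payoffs (7, 8).

(Std5, X)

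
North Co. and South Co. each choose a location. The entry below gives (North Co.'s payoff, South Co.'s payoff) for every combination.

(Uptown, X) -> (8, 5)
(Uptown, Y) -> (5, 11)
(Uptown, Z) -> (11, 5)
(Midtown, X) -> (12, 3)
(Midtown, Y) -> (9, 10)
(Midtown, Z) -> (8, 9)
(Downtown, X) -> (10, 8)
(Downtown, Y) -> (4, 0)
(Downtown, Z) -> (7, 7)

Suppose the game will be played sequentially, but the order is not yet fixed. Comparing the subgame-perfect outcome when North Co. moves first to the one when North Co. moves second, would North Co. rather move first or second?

first

If North Co. leads: South Co.'s best replies are Uptown→Y, Midtown→Y, Downtown→X; North Co.'s induced payoffs 5, 9, 10; outcome (Downtown, X), payoffs (10, 8).
If South Co. leads: North Co.'s best replies are X→Midtown, Y→Midtown, Z→Uptown; South Co.'s induced payoffs 3, 10, 5; outcome (Midtown, Y), payoffs (9, 10).
North Co. gets 10 moving first and 9 moving second, so North Co. prefers to move first.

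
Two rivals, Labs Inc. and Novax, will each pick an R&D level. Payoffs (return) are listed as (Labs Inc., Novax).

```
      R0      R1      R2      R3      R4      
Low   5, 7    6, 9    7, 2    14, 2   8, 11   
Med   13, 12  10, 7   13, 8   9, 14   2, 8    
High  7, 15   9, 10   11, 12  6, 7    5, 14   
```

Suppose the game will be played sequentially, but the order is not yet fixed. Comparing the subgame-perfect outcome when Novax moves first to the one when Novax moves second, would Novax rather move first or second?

second

If Labs Inc. leads: Novax's best replies are Low→R4, Med→R3, High→R0; Labs Inc.'s induced payoffs 8, 9, 7; outcome (Med, R3), payoffs (9, 14).
If Novax leads: Labs Inc.'s best replies are R0→Med, R1→Med, R2→Med, R3→Low, R4→Low; Novax's induced payoffs 12, 7, 8, 2, 11; outcome (Med, R0), payoffs (13, 12).
Novax gets 12 moving first and 14 moving second, so Novax prefers to move second.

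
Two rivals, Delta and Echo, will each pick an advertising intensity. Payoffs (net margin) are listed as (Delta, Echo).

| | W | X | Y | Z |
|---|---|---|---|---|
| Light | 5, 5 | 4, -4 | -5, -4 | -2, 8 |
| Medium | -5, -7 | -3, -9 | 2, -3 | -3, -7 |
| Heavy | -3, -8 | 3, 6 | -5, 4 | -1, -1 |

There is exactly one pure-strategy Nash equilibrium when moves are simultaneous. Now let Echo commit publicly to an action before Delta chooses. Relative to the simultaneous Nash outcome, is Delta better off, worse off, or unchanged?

better off

Solve by backward induction (Echo leads).
- W → Delta plays Light (best of 5, -5, -3); Echo gets 5.
- X → Delta plays Light (best of 4, -3, 3); Echo gets -4.
- Y → Delta plays Medium (best of -5, 2, -5); Echo gets -3.
- Z → Delta plays Heavy (best of -2, -3, -1); Echo gets -1.
Echo's induced payoffs are 5, -4, -3, -1, so Echo commits to W. Subgame-perfect outcome: (Light, W) with payoffs (5, 5).
Under simultaneous play:
Delta's best replies: W→Light; X→Light; Y→Medium; Z→Heavy.
Echo's best replies: Light→Z; Medium→Y; Heavy→X.
Only (Medium, Y) has each player best-responding; Nash payoffs (2, -3).
Delta earns 5 sequentially versus 2 at the Nash outcome: better off.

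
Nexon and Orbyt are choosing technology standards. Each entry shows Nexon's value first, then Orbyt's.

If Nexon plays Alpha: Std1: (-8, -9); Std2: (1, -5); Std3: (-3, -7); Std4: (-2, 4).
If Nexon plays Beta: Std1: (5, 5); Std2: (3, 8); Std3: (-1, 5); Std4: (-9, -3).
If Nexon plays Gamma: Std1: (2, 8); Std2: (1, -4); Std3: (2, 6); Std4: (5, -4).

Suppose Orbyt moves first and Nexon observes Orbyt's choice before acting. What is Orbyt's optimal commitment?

Solve by backward induction (Orbyt leads).
- Std1: BR = Beta, leader payoff 5.
- Std2: BR = Beta, leader payoff 8.
- Std3: BR = Gamma, leader payoff 6.
- Std4: BR = Gamma, leader payoff -4.
Orbyt's induced payoffs are 5, 8, 6, -4, so Orbyt commits to Std2. Subgame-perfect outcome: (Beta, Std2) with payoffs (3, 8).

Std2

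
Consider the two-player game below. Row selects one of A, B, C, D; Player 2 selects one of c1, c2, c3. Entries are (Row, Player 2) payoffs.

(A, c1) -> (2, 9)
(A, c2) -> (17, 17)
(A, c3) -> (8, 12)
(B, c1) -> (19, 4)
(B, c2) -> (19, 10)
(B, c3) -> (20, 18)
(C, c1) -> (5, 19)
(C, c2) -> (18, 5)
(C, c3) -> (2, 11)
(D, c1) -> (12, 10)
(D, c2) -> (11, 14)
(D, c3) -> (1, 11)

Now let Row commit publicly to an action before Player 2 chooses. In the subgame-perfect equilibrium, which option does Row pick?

Player 2 best-responds to each possible Row move:
- A: BR = c2, leader payoff 17.
- B: BR = c3, leader payoff 20.
- C: BR = c1, leader payoff 5.
- D: BR = c2, leader payoff 11.
Row's induced payoffs are 17, 20, 5, 11, so Row commits to B. Subgame-perfect outcome: (B, c3) with payoffs (20, 18).

B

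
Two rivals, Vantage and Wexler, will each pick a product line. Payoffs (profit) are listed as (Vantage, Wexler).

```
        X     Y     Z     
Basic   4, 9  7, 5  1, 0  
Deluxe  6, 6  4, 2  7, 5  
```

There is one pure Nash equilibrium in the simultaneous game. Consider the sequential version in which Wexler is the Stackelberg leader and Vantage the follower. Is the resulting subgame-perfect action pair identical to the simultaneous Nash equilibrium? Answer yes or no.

Work backward from Vantage's decision.
- X → Vantage plays Deluxe (best of 4, 6); Wexler gets 6.
- Y → Vantage plays Basic (best of 7, 4); Wexler gets 5.
- Z → Vantage plays Deluxe (best of 1, 7); Wexler gets 5.
Among 6, 5, 5, the best is 6 at X. Subgame-perfect outcome: (Deluxe, X) with payoffs (6, 6).
Under simultaneous play:
Vantage's best replies: X→Deluxe; Y→Basic; Z→Deluxe.
Wexler's best replies: Basic→X; Deluxe→X.
The unique mutual best reply is (Deluxe, X), giving (6, 6).
Sequential outcome (Deluxe, X) coincides with the Nash profile (Deluxe, X).

yes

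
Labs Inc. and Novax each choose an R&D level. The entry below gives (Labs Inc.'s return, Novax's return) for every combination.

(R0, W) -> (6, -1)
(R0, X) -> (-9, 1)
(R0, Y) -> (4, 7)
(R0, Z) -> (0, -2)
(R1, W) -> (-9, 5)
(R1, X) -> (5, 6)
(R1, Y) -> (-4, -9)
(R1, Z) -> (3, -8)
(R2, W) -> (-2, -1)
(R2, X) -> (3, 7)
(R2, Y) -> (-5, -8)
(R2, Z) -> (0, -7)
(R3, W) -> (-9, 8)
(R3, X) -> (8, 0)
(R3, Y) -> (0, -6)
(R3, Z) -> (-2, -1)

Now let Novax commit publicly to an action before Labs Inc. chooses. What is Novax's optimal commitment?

Labs Inc. best-responds to each possible Novax move:
- W → Labs Inc. plays R0 (best of 6, -9, -2, -9); Novax gets -1.
- X → Labs Inc. plays R3 (best of -9, 5, 3, 8); Novax gets 0.
- Y → Labs Inc. plays R0 (best of 4, -4, -5, 0); Novax gets 7.
- Z → Labs Inc. plays R1 (best of 0, 3, 0, -2); Novax gets -8.
Novax's induced payoffs are -1, 0, 7, -8, so Novax commits to Y. Subgame-perfect outcome: (R0, Y) with payoffs (4, 7).

Y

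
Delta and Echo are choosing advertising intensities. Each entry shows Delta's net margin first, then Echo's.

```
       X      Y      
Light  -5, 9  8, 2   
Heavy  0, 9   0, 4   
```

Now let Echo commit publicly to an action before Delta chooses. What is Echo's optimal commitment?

Solve by backward induction (Echo leads).
- X → Delta plays Heavy (best of -5, 0); Echo gets 9.
- Y → Delta plays Light (best of 8, 0); Echo gets 2.
Echo's induced payoffs are 9, 2, so Echo commits to X. Subgame-perfect outcome: (Heavy, X) with payoffs (0, 9).

X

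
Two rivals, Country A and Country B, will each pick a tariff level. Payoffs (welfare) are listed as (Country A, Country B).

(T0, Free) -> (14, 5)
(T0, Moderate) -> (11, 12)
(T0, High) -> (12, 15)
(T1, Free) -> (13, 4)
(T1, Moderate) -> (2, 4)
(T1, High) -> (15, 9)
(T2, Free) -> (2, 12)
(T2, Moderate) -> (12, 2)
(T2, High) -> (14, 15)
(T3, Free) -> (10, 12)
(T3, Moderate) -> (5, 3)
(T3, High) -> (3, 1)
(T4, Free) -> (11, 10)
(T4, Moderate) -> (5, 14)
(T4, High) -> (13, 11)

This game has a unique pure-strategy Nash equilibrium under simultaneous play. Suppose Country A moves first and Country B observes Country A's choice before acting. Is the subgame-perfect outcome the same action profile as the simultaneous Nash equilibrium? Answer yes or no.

yes

Solve by backward induction (Country A leads).
- T0: BR = High, leader payoff 12.
- T1: BR = High, leader payoff 15.
- T2: BR = High, leader payoff 14.
- T3: BR = Free, leader payoff 10.
- T4: BR = Moderate, leader payoff 5.
Maximizing over 12, 15, 14, 10, 5, Country A chooses T1. Subgame-perfect outcome: (T1, High) with payoffs (15, 9).
Now find the simultaneous Nash equilibrium.
Country A's best replies: Free→T0; Moderate→T2; High→T1.
Country B's best replies: T0→High; T1→High; T2→High; T3→Free; T4→Moderate.
Only (T1, High) has each player best-responding; Nash payoffs (15, 9).
Sequential outcome (T1, High) coincides with the Nash profile (T1, High).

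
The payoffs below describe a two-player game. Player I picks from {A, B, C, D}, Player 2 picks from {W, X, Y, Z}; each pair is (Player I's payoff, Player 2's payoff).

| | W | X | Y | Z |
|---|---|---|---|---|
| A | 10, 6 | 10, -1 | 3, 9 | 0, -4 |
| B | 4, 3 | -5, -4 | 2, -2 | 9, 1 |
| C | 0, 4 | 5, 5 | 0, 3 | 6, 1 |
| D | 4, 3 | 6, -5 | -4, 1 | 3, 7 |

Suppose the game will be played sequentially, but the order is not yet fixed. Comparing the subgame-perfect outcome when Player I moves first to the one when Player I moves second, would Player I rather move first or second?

first

If Player I leads: Player 2's best replies are A→Y, B→W, C→X, D→Z; Player I's induced payoffs 3, 4, 5, 3; outcome (C, X), payoffs (5, 5).
If Player 2 leads: Player I's best replies are W→A, X→A, Y→A, Z→B; Player 2's induced payoffs 6, -1, 9, 1; outcome (A, Y), payoffs (3, 9).
Player I gets 5 moving first and 3 moving second, so Player I prefers to move first.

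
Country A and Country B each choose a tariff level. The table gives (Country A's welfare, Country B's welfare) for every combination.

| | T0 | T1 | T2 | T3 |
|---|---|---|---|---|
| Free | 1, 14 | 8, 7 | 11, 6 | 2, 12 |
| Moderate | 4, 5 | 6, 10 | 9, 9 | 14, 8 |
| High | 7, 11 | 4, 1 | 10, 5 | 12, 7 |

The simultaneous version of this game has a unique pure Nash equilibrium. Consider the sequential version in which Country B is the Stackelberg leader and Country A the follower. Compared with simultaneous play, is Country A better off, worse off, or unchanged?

Work backward from Country A's decision.
- T0 → Country A plays High (best of 1, 4, 7); Country B gets 11.
- T1 → Country A plays Free (best of 8, 6, 4); Country B gets 7.
- T2 → Country A plays Free (best of 11, 9, 10); Country B gets 6.
- T3 → Country A plays Moderate (best of 2, 14, 12); Country B gets 8.
Country B's induced payoffs are 11, 7, 6, 8, so Country B commits to T0. Subgame-perfect outcome: (High, T0) with payoffs (7, 11).
Now find the simultaneous Nash equilibrium.
Country A's best replies: T0→High; T1→Free; T2→Free; T3→Moderate.
Country B's best replies: Free→T0; Moderate→T1; High→T0.
Only (High, T0) has each player best-responding; Nash payoffs (7, 11).
Country A earns 7 sequentially versus 7 at the Nash outcome: unchanged.

unchanged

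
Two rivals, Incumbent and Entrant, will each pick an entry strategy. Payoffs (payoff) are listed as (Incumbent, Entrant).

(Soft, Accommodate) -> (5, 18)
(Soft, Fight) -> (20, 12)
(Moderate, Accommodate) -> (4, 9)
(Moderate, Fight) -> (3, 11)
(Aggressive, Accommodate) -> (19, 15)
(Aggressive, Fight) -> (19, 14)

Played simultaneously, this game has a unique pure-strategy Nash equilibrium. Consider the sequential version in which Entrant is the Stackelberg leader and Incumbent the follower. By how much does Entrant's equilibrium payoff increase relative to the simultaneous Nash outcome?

0

Work backward from Incumbent's decision.
- Accommodate: BR = Aggressive, leader payoff 15.
- Fight: BR = Soft, leader payoff 12.
Entrant's induced payoffs are 15, 12, so Entrant commits to Accommodate. Subgame-perfect outcome: (Aggressive, Accommodate) with payoffs (19, 15).
For the simultaneous game, intersect best replies.
Incumbent's best replies: Accommodate→Aggressive; Fight→Soft.
Entrant's best replies: Soft→Accommodate; Moderate→Fight; Aggressive→Accommodate.
The unique mutual best reply is (Aggressive, Accommodate), giving (19, 15).
Entrant's commitment gain: 15 − 15 = 0.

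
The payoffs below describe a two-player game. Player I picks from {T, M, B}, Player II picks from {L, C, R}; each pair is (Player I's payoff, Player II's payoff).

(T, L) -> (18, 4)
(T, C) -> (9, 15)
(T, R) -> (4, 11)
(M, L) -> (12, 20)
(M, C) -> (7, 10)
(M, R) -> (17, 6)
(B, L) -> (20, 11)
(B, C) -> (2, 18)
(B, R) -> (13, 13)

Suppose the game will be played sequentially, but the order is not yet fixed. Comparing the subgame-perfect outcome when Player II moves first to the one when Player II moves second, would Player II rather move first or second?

If Player I leads: Player II's best replies are T→C, M→L, B→C; Player I's induced payoffs 9, 12, 2; outcome (M, L), payoffs (12, 20).
If Player II leads: Player I's best replies are L→B, C→T, R→M; Player II's induced payoffs 11, 15, 6; outcome (T, C), payoffs (9, 15).
Player II gets 15 moving first and 20 moving second, so Player II prefers to move second.

second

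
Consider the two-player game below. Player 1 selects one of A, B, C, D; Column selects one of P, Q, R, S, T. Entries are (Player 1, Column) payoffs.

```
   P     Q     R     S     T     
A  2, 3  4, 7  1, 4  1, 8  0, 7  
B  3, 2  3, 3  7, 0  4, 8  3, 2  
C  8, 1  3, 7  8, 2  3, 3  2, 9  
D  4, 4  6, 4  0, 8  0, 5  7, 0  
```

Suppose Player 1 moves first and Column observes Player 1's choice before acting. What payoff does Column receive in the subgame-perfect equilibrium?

8

Solve by backward induction (Player 1 leads).
- A: BR = S, leader payoff 1.
- B: BR = S, leader payoff 4.
- C: BR = T, leader payoff 2.
- D: BR = R, leader payoff 0.
Maximizing over 1, 4, 2, 0, Player 1 chooses B. Subgame-perfect outcome: (B, S) with payoffs (4, 8).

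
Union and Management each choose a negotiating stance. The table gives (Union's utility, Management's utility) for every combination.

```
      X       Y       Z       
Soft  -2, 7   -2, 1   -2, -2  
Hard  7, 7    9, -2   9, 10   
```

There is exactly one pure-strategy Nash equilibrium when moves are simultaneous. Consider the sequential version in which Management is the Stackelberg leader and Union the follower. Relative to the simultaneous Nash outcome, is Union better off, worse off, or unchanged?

unchanged

Work backward from Union's decision.
- X: Union compares -2, 7 and picks Hard; Management would get 7.
- Y: Union compares -2, 9 and picks Hard; Management would get -2.
- Z: Union compares -2, 9 and picks Hard; Management would get 10.
Management's induced payoffs are 7, -2, 10, so Management commits to Z. Subgame-perfect outcome: (Hard, Z) with payoffs (9, 10).
Now find the simultaneous Nash equilibrium.
Union's best replies: X→Hard; Y→Hard; Z→Hard.
Management's best replies: Soft→X; Hard→Z.
Only (Hard, Z) has each player best-responding; Nash payoffs (9, 10).
Union earns 9 sequentially versus 9 at the Nash outcome: unchanged.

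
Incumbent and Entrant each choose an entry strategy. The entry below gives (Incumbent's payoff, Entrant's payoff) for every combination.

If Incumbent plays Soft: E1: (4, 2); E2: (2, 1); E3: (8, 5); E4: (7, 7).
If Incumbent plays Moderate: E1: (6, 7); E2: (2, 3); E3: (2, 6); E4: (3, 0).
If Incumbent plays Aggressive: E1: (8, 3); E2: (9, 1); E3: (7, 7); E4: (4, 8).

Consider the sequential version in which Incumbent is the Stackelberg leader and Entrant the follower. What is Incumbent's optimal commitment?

Backward induction with Incumbent moving first.
- Soft → Entrant plays E4 (best of 2, 1, 5, 7); Incumbent gets 7.
- Moderate → Entrant plays E1 (best of 7, 3, 6, 0); Incumbent gets 6.
- Aggressive → Entrant plays E4 (best of 3, 1, 7, 8); Incumbent gets 4.
Incumbent's induced payoffs are 7, 6, 4, so Incumbent commits to Soft. Subgame-perfect outcome: (Soft, E4) with payoffs (7, 7).

Soft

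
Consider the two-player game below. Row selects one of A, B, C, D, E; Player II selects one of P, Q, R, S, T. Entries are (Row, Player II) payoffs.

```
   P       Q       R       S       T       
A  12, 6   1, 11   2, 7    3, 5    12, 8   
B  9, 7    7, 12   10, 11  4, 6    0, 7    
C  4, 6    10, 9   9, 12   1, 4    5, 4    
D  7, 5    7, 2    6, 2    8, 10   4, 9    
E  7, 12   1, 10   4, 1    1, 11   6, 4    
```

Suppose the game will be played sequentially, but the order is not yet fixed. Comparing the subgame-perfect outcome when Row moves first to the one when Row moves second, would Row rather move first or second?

second

If Row leads: Player II's best replies are A→Q, B→Q, C→R, D→S, E→P; Row's induced payoffs 1, 7, 9, 8, 7; outcome (C, R), payoffs (9, 12).
If Player II leads: Row's best replies are P→A, Q→C, R→B, S→D, T→A; Player II's induced payoffs 6, 9, 11, 10, 8; outcome (B, R), payoffs (10, 11).
Row gets 9 moving first and 10 moving second, so Row prefers to move second.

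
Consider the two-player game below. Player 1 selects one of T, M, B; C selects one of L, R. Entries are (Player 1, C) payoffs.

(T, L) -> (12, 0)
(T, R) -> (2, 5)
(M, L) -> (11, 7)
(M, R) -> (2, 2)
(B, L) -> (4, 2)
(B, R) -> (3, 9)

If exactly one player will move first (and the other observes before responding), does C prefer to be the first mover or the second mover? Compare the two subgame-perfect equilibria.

If Player 1 leads: C's best replies are T→R, M→L, B→R; Player 1's induced payoffs 2, 11, 3; outcome (M, L), payoffs (11, 7).
If C leads: Player 1's best replies are L→T, R→B; C's induced payoffs 0, 9; outcome (B, R), payoffs (3, 9).
C gets 9 moving first and 7 moving second, so C prefers to move first.

first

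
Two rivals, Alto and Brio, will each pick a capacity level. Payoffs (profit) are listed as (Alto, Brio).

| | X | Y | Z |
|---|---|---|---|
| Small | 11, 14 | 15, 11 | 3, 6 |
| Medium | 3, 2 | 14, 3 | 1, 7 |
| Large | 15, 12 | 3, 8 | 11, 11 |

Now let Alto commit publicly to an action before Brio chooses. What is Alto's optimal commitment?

Brio best-responds to each possible Alto move:
- Small: Brio compares 14, 11, 6 and picks X; Alto would get 11.
- Medium: Brio compares 2, 3, 7 and picks Z; Alto would get 1.
- Large: Brio compares 12, 8, 11 and picks X; Alto would get 15.
Among 11, 1, 15, the best is 15 at Large. Subgame-perfect outcome: (Large, X) with payoffs (15, 12).

Large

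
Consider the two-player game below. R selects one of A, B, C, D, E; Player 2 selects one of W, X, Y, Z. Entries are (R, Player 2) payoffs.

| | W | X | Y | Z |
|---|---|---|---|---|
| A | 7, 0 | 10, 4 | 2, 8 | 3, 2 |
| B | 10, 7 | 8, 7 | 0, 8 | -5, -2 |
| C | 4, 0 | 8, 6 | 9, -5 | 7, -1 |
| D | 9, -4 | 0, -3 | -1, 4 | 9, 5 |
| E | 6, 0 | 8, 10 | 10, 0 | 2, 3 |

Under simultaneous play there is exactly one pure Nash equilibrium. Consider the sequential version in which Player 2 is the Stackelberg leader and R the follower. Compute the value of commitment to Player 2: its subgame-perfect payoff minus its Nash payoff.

2

R best-responds to each possible Player 2 move:
- W: R compares 7, 10, 4, 9, 6 and picks B; Player 2 would get 7.
- X: R compares 10, 8, 8, 0, 8 and picks A; Player 2 would get 4.
- Y: R compares 2, 0, 9, -1, 10 and picks E; Player 2 would get 0.
- Z: R compares 3, -5, 7, 9, 2 and picks D; Player 2 would get 5.
Maximizing over 7, 4, 0, 5, Player 2 chooses W. Subgame-perfect outcome: (B, W) with payoffs (10, 7).
For the simultaneous game, intersect best replies.
R's best replies: W→B; X→A; Y→E; Z→D.
Player 2's best replies: A→Y; B→Y; C→X; D→Z; E→X.
The unique mutual best reply is (D, Z), giving (9, 5).
Player 2's commitment gain: 7 − 5 = 2.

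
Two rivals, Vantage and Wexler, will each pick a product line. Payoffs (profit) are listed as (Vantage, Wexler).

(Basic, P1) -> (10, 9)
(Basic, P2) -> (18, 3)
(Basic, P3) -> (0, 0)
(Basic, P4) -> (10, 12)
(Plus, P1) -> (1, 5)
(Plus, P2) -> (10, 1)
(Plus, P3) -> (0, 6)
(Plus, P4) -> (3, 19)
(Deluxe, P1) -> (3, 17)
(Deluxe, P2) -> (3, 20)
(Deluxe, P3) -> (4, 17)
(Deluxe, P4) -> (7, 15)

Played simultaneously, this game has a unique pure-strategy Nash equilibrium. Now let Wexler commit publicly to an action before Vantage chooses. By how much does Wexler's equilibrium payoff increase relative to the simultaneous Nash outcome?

5

Vantage best-responds to each possible Wexler move:
- P1 → Vantage plays Basic (best of 10, 1, 3); Wexler gets 9.
- P2 → Vantage plays Basic (best of 18, 10, 3); Wexler gets 3.
- P3 → Vantage plays Deluxe (best of 0, 0, 4); Wexler gets 17.
- P4 → Vantage plays Basic (best of 10, 3, 7); Wexler gets 12.
Maximizing over 9, 3, 17, 12, Wexler chooses P3. Subgame-perfect outcome: (Deluxe, P3) with payoffs (4, 17).
For the simultaneous game, intersect best replies.
Vantage's best replies: P1→Basic; P2→Basic; P3→Deluxe; P4→Basic.
Wexler's best replies: Basic→P4; Plus→P4; Deluxe→P2.
The unique mutual best reply is (Basic, P4), giving (10, 12).
Wexler's commitment gain: 17 − 12 = 5.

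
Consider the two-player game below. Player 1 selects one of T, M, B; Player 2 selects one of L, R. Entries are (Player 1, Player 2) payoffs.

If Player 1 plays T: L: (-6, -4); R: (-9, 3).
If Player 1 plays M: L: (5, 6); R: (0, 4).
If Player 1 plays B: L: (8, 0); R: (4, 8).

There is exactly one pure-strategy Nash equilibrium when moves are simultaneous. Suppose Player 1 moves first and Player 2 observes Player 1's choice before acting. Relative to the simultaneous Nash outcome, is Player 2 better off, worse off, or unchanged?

worse off

Work backward from Player 2's decision.
- T: Player 2 compares -4, 3 and picks R; Player 1 would get -9.
- M: Player 2 compares 6, 4 and picks L; Player 1 would get 5.
- B: Player 2 compares 0, 8 and picks R; Player 1 would get 4.
Among -9, 5, 4, the best is 5 at M. Subgame-perfect outcome: (M, L) with payoffs (5, 6).
Under simultaneous play:
Player 1's best replies: L→B; R→B.
Player 2's best replies: T→R; M→L; B→R.
Only (B, R) has each player best-responding; Nash payoffs (4, 8).
Player 2 earns 6 sequentially versus 8 at the Nash outcome: worse off.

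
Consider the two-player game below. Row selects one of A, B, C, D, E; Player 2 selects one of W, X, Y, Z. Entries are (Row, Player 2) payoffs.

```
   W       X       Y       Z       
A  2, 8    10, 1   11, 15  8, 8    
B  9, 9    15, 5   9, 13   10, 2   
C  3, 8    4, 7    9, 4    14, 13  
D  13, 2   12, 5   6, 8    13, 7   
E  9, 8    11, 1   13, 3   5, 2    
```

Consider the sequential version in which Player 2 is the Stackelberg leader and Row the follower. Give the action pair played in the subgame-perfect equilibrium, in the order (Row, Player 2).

(C, Z)

Backward induction with Player 2 moving first.
- W → Row plays D (best of 2, 9, 3, 13, 9); Player 2 gets 2.
- X → Row plays B (best of 10, 15, 4, 12, 11); Player 2 gets 5.
- Y → Row plays E (best of 11, 9, 9, 6, 13); Player 2 gets 3.
- Z → Row plays C (best of 8, 10, 14, 13, 5); Player 2 gets 13.
Player 2's induced payoffs are 2, 5, 3, 13, so Player 2 commits to Z. Subgame-perfect outcome: (C, Z) with payoffs (14, 13).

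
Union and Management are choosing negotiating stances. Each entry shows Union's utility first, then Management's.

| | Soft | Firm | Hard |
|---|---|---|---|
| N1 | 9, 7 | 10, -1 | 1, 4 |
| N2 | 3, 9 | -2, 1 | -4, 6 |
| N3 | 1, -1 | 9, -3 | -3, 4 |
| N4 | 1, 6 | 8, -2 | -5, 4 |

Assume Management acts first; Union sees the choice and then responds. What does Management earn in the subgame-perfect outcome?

Union best-responds to each possible Management move:
- Soft: Union compares 9, 3, 1, 1 and picks N1; Management would get 7.
- Firm: Union compares 10, -2, 9, 8 and picks N1; Management would get -1.
- Hard: Union compares 1, -4, -3, -5 and picks N1; Management would get 4.
Management's induced payoffs are 7, -1, 4, so Management commits to Soft. Subgame-perfect outcome: (N1, Soft) with payoffs (9, 7).

7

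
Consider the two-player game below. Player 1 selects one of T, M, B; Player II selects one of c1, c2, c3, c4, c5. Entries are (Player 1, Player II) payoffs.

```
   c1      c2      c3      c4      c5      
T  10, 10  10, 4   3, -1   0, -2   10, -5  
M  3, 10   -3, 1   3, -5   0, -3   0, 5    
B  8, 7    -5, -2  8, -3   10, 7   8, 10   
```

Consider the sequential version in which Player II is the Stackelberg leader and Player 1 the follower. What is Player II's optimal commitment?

c1

Work backward from Player 1's decision.
- c1: BR = T, leader payoff 10.
- c2: BR = T, leader payoff 4.
- c3: BR = B, leader payoff -3.
- c4: BR = B, leader payoff 7.
- c5: BR = T, leader payoff -5.
Player II's induced payoffs are 10, 4, -3, 7, -5, so Player II commits to c1. Subgame-perfect outcome: (T, c1) with payoffs (10, 10).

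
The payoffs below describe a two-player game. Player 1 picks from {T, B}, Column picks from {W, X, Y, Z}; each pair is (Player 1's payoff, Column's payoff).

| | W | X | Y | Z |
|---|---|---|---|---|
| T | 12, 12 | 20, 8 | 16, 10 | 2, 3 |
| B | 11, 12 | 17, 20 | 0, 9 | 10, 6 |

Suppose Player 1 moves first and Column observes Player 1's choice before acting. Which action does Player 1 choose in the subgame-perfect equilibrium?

B

Work backward from Column's decision.
- T: Column compares 12, 8, 10, 3 and picks W; Player 1 would get 12.
- B: Column compares 12, 20, 9, 6 and picks X; Player 1 would get 17.
Maximizing over 12, 17, Player 1 chooses B. Subgame-perfect outcome: (B, X) with payoffs (17, 20).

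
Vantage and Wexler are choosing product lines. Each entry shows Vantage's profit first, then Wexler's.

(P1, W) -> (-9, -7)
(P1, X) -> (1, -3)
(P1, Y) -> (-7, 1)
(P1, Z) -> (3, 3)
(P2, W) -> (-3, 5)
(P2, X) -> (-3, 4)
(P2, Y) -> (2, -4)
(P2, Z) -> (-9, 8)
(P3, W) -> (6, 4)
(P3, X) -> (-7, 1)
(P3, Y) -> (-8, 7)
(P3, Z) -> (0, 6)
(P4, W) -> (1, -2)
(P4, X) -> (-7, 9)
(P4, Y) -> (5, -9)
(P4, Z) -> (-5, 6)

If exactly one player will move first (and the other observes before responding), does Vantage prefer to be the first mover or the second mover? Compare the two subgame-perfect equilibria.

second

If Vantage leads: Wexler's best replies are P1→Z, P2→Z, P3→Y, P4→X; Vantage's induced payoffs 3, -9, -8, -7; outcome (P1, Z), payoffs (3, 3).
If Wexler leads: Vantage's best replies are W→P3, X→P1, Y→P4, Z→P1; Wexler's induced payoffs 4, -3, -9, 3; outcome (P3, W), payoffs (6, 4).
Vantage gets 3 moving first and 6 moving second, so Vantage prefers to move second.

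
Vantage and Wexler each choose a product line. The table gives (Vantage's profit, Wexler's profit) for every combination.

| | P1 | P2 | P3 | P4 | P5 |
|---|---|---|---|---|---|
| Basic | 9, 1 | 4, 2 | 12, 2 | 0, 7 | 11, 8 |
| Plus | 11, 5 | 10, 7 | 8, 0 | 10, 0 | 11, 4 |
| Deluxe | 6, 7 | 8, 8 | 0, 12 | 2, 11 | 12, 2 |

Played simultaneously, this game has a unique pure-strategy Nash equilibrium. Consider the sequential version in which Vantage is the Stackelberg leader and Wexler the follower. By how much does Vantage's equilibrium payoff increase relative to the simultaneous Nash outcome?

Solve by backward induction (Vantage leads).
- Basic: Wexler compares 1, 2, 2, 7, 8 and picks P5; Vantage would get 11.
- Plus: Wexler compares 5, 7, 0, 0, 4 and picks P2; Vantage would get 10.
- Deluxe: Wexler compares 7, 8, 12, 11, 2 and picks P3; Vantage would get 0.
Vantage's induced payoffs are 11, 10, 0, so Vantage commits to Basic. Subgame-perfect outcome: (Basic, P5) with payoffs (11, 8).
Under simultaneous play:
Vantage's best replies: P1→Plus; P2→Plus; P3→Basic; P4→Plus; P5→Deluxe.
Wexler's best replies: Basic→P5; Plus→P2; Deluxe→P3.
The unique mutual best reply is (Plus, P2), giving (10, 7).
Vantage's commitment gain: 11 − 10 = 1.

1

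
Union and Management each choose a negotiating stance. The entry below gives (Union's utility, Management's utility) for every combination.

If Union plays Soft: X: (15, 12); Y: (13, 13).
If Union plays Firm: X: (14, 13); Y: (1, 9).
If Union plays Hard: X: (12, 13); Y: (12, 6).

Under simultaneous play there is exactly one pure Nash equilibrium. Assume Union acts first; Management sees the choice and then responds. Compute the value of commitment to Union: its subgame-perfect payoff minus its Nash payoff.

Management best-responds to each possible Union move:
- Soft: Management compares 12, 13 and picks Y; Union would get 13.
- Firm: Management compares 13, 9 and picks X; Union would get 14.
- Hard: Management compares 13, 6 and picks X; Union would get 12.
Union's induced payoffs are 13, 14, 12, so Union commits to Firm. Subgame-perfect outcome: (Firm, X) with payoffs (14, 13).
Under simultaneous play:
Union's best replies: X→Soft; Y→Soft.
Management's best replies: Soft→Y; Firm→X; Hard→X.
The unique mutual best reply is (Soft, Y), giving (13, 13).
Union's commitment gain: 14 − 13 = 1.

1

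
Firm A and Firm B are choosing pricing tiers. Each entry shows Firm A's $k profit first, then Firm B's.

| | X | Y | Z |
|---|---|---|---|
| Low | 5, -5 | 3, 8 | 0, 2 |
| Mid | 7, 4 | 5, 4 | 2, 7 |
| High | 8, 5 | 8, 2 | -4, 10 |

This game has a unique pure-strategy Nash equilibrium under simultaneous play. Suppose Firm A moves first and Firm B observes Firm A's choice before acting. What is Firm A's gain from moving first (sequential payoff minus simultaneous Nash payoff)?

Firm B best-responds to each possible Firm A move:
- Low: BR = Y, leader payoff 3.
- Mid: BR = Z, leader payoff 2.
- High: BR = Z, leader payoff -4.
Among 3, 2, -4, the best is 3 at Low. Subgame-perfect outcome: (Low, Y) with payoffs (3, 8).
Under simultaneous play:
Firm A's best replies: X→High; Y→High; Z→Mid.
Firm B's best replies: Low→Y; Mid→Z; High→Z.
The unique mutual best reply is (Mid, Z), giving (2, 7).
Firm A's commitment gain: 3 − 2 = 1.

1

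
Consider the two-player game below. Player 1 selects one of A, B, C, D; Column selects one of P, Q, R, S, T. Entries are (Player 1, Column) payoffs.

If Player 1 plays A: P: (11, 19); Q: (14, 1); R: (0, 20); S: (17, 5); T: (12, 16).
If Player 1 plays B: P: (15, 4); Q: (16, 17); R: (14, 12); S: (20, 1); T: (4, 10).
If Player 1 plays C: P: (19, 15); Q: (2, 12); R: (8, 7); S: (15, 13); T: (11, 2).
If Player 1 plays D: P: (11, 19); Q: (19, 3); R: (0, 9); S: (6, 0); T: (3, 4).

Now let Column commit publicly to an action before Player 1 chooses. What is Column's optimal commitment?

T

Solve by backward induction (Column leads).
- P: Player 1 compares 11, 15, 19, 11 and picks C; Column would get 15.
- Q: Player 1 compares 14, 16, 2, 19 and picks D; Column would get 3.
- R: Player 1 compares 0, 14, 8, 0 and picks B; Column would get 12.
- S: Player 1 compares 17, 20, 15, 6 and picks B; Column would get 1.
- T: Player 1 compares 12, 4, 11, 3 and picks A; Column would get 16.
Among 15, 3, 12, 1, 16, the best is 16 at T. Subgame-perfect outcome: (A, T) with payoffs (12, 16).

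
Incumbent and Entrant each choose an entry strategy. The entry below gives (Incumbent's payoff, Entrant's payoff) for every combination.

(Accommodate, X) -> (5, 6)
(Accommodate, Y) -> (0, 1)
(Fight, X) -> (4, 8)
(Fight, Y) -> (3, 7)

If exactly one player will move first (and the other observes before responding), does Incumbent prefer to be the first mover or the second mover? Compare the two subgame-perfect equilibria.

If Incumbent leads: Entrant's best replies are Accommodate→X, Fight→X; Incumbent's induced payoffs 5, 4; outcome (Accommodate, X), payoffs (5, 6).
If Entrant leads: Incumbent's best replies are X→Accommodate, Y→Fight; Entrant's induced payoffs 6, 7; outcome (Fight, Y), payoffs (3, 7).
Incumbent gets 5 moving first and 3 moving second, so Incumbent prefers to move first.

first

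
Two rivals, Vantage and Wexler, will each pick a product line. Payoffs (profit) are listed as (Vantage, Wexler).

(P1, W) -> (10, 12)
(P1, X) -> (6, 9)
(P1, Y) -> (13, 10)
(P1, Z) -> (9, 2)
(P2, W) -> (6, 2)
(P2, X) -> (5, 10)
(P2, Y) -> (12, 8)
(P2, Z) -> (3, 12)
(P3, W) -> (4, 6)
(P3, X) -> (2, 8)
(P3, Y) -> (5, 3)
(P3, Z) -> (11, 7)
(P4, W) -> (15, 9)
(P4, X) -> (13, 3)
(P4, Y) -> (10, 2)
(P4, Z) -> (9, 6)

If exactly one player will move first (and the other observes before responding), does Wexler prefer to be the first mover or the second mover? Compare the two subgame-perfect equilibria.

first

If Vantage leads: Wexler's best replies are P1→W, P2→Z, P3→X, P4→W; Vantage's induced payoffs 10, 3, 2, 15; outcome (P4, W), payoffs (15, 9).
If Wexler leads: Vantage's best replies are W→P4, X→P4, Y→P1, Z→P3; Wexler's induced payoffs 9, 3, 10, 7; outcome (P1, Y), payoffs (13, 10).
Wexler gets 10 moving first and 9 moving second, so Wexler prefers to move first.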